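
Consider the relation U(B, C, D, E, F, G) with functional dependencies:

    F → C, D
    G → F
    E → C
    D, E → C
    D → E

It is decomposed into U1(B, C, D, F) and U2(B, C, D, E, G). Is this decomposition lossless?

No

Common attributes: U1 ∩ U2 = {B, C, D}.
Closure of {B, C, D}: D → E applies, adding E. So (B, C, D)⁺ = {B, C, D, E}.
The closure contains neither all of U1 = {B, C, D, F} nor all of U2 = {B, C, D, E, G}, so the common attributes are not a superkey of either fragment. The join is lossy.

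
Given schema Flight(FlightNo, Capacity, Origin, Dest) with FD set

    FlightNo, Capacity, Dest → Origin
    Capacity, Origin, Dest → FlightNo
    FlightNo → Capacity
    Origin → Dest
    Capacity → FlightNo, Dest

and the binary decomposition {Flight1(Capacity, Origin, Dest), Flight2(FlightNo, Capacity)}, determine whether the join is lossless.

Yes

Common attributes: Flight1 ∩ Flight2 = {Capacity}.
Closure of {Capacity}: Capacity → FlightNo, Dest applies, adding FlightNo, Dest; FlightNo, Capacity, Dest → Origin applies, adding Origin. So (Capacity)⁺ = {FlightNo, Capacity, Origin, Dest}.
This closure contains every attribute of Flight1, so Flight1 ∩ Flight2 → Flight1. The join is lossless.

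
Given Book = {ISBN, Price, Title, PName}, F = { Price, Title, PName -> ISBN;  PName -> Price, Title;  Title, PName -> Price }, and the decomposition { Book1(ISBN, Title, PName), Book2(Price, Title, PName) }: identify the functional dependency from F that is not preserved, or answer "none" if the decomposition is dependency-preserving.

Price, Title, PName → ISBN: restricted closure across fragments reaches ISBN.
PName → Price, Title lies within Book2.
Title, PName → Price lies within Book2.
Every dependency is enforceable on the fragments, so the decomposition is dependency-preserving.

none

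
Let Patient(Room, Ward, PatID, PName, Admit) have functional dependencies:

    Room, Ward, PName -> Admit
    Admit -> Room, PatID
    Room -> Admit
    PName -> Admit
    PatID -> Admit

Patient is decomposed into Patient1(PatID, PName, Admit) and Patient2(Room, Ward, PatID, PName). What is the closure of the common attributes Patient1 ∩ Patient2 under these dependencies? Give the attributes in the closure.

Patient1 ∩ Patient2 = {PatID, PName}.
PName → Admit applies, adding Admit
Admit → Room, PatID applies, adding Room
Closure: {Room, PatID, PName, Admit}.

Room, PatID, PName, Admit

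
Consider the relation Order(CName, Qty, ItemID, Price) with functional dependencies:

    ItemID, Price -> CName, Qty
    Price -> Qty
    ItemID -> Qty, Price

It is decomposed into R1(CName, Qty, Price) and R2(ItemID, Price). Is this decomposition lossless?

No

Common attributes: R1 ∩ R2 = {Price}.
Closure of {Price}: Price → Qty applies, adding Qty. So (Price)⁺ = {Qty, Price}.
The closure contains neither all of R1 = {CName, Qty, Price} nor all of R2 = {ItemID, Price}, so the common attributes are not a superkey of either fragment. The join is lossy.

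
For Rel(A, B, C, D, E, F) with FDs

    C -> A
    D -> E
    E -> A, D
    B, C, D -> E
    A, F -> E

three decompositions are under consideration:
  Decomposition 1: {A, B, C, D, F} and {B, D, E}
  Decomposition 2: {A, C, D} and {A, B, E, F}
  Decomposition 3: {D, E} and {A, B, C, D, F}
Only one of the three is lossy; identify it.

Decomposition 1: common = {B, D}, closure = {A, B, D, E} → lossless.
Decomposition 2: common = {A}, closure = {A} → lossy.
Decomposition 3: common = {D}, closure = {A, D, E} → lossless.

Decomposition 2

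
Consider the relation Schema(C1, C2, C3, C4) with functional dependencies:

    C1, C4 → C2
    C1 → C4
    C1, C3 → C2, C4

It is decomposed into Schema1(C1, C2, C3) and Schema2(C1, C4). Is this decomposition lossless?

Yes

Common attributes: Schema1 ∩ Schema2 = {C1}.
Closure of {C1}: C1 → C4 applies, adding C4; C1, C4 → C2 applies, adding C2. So (C1)⁺ = {C1, C2, C4}.
This closure contains every attribute of Schema2, so Schema1 ∩ Schema2 → Schema2. The join is lossless.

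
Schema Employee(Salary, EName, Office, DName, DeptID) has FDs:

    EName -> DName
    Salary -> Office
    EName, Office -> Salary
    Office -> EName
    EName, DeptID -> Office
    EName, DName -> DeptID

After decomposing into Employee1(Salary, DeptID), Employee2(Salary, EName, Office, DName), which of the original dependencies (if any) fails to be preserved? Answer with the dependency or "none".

EName → DName lies within Employee2.
Salary → Office lies within Employee2.
EName, Office → Salary lies within Employee2.
Office → EName lies within Employee2.
EName, DeptID → Office: restricted closure across fragments reaches Office.
EName, DName → DeptID: restricted closure across fragments reaches DeptID.
Every dependency is enforceable on the fragments, so the decomposition is dependency-preserving.

none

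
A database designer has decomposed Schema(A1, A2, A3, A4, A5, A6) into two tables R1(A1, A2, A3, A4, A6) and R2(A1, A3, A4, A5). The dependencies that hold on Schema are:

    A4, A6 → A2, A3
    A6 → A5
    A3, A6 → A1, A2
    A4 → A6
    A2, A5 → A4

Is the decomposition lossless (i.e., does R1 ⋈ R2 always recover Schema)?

Common attributes: R1 ∩ R2 = {A1, A3, A4}.
Closure of {A1, A3, A4}: A4 → A6 applies, adding A6; A4, A6 → A2, A3 applies, adding A2; A6 → A5 applies, adding A5. So (A1, A3, A4)⁺ = {A1, A2, A3, A4, A5, A6}.
This closure contains every attribute of R1, so R1 ∩ R2 → R1. The join is lossless.

Yes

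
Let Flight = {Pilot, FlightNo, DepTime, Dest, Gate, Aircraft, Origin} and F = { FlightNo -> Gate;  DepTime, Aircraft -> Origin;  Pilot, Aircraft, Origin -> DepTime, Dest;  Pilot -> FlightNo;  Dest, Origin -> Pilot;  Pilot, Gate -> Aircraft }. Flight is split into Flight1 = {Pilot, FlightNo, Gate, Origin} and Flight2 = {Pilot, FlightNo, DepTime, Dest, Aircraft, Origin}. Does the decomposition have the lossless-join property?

Common attributes: Flight1 ∩ Flight2 = {Pilot, FlightNo, Origin}.
Closure of {Pilot, FlightNo, Origin}: FlightNo → Gate applies, adding Gate; Pilot, Gate → Aircraft applies, adding Aircraft; Pilot, Aircraft, Origin → DepTime, Dest applies, adding DepTime, Dest. So (Pilot, FlightNo, Origin)⁺ = {Pilot, FlightNo, DepTime, Dest, Gate, Aircraft, Origin}.
This closure contains every attribute of Flight1, so Flight1 ∩ Flight2 → Flight1. The join is lossless.

Yes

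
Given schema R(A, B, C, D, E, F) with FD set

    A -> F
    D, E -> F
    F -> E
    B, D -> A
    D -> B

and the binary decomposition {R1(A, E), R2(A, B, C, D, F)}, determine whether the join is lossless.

Common attributes: R1 ∩ R2 = {A}.
Closure of {A}: A → F applies, adding F; F → E applies, adding E. So (A)⁺ = {A, E, F}.
This closure contains every attribute of R1, so R1 ∩ R2 → R1. The join is lossless.

Yes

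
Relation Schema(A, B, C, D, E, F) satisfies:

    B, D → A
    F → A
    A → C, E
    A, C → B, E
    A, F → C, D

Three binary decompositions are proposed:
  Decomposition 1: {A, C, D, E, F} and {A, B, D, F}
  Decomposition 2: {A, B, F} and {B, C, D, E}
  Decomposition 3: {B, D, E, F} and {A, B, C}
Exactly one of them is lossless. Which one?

Decomposition 1: common = {A, D, F}, closure = {A, B, C, D, E, F} → lossless.
Decomposition 2: common = {B}, closure = {B} → lossy.
Decomposition 3: common = {B}, closure = {B} → lossy.

Decomposition 1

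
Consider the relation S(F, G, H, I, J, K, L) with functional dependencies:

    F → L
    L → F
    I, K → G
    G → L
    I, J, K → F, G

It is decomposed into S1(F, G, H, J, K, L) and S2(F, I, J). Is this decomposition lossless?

Common attributes: S1 ∩ S2 = {F, J}.
Closure of {F, J}: F → L applies, adding L. So (F, J)⁺ = {F, J, L}.
The closure contains neither all of S1 = {F, G, H, J, K, L} nor all of S2 = {F, I, J}, so the common attributes are not a superkey of either fragment. The join is lossy.

No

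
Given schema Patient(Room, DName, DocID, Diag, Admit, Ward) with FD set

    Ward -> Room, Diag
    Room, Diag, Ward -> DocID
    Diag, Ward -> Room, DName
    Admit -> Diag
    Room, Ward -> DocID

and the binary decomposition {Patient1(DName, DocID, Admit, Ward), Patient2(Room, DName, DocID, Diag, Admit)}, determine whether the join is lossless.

Common attributes: Patient1 ∩ Patient2 = {DName, DocID, Admit}.
Closure of {DName, DocID, Admit}: Admit → Diag applies, adding Diag. So (DName, DocID, Admit)⁺ = {DName, DocID, Diag, Admit}.
The closure contains neither all of Patient1 = {DName, DocID, Admit, Ward} nor all of Patient2 = {Room, DName, DocID, Diag, Admit}, so the common attributes are not a superkey of either fragment. The join is lossy.

No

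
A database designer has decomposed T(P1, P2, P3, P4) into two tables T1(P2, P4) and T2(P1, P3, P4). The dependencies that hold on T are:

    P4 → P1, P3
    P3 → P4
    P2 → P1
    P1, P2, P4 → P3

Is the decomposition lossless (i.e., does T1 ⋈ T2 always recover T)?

Common attributes: T1 ∩ T2 = {P4}.
Closure of {P4}: P4 → P1, P3 applies, adding P1, P3. So (P4)⁺ = {P1, P3, P4}.
This closure contains every attribute of T2, so T1 ∩ T2 → T2. The join is lossless.

Yes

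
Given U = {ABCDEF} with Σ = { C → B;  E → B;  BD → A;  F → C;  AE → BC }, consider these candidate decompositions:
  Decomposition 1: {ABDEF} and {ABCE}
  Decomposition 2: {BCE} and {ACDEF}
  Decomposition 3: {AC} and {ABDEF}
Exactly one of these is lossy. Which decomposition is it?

Decomposition 3

Decomposition 1: common = {ABE}, closure = {ABCE} → lossless.
Decomposition 2: common = {CE}, closure = {BCE} → lossless.
Decomposition 3: common = {A}, closure = {A} → lossy.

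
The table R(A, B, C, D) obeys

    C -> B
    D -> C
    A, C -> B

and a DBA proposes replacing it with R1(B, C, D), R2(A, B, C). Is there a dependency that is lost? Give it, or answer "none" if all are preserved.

C → B lies within R1.
D → C lies within R1.
A, C → B lies within R2.
Every dependency is enforceable on the fragments, so the decomposition is dependency-preserving.

none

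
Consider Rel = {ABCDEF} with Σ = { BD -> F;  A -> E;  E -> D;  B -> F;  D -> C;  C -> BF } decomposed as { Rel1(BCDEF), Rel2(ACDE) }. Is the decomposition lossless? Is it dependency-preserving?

Lossless test: (CDE)⁺ = {BCDEF}, which contains all of one fragment — lossless.
Dependency preservation: every FD's attributes lie within a single fragment, so each can be enforced locally — preserved.

lossless and dependency-preserving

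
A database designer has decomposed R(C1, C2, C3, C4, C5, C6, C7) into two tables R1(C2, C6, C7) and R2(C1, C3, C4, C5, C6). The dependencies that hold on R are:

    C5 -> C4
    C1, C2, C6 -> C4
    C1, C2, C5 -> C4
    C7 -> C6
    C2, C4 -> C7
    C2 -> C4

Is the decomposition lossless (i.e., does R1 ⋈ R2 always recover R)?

No

Common attributes: R1 ∩ R2 = {C6}.
No dependency enlarges {C6}, so (C6)⁺ = {C6}.
The closure contains neither all of R1 = {C2, C6, C7} nor all of R2 = {C1, C3, C4, C5, C6}, so the common attributes are not a superkey of either fragment. The join is lossy.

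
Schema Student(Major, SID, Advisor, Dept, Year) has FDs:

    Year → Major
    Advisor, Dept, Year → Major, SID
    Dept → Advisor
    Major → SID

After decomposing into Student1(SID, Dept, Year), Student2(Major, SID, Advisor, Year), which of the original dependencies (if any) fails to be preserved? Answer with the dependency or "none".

Check Dept → Advisor: no single fragment contains all of {Advisor, Dept}, and the restricted closure of {Dept} across the fragments never reaches {Advisor}.
Year → Major is preserved.
Advisor, Dept, Year → Major, SID is preserved.
Major → SID is preserved.

Dept → Advisor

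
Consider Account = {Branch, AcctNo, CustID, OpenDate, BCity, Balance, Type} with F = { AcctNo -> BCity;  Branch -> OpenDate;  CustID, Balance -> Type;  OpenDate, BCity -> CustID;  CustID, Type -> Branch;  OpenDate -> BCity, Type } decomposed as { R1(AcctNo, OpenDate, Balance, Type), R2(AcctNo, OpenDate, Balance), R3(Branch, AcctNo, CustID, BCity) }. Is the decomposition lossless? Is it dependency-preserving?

Lossless test (chase): Rows 1 and 2 agree on AcctNo; apply AcctNo→BCity and equate their BCity entries. Rows 1 and 3 agree on AcctNo; apply AcctNo→BCity and equate their BCity entries. Rows 1 and 2 agree on OpenDate, BCity; apply OpenDate, BCity→CustID and equate their CustID entries. Rows 1 and 2 agree on OpenDate; apply OpenDate→BCity, Type and equate their BCity, Type entries. Rows 1 and 2 agree on CustID, Type; apply CustID, Type→Branch and equate their Branch entries. No row becomes fully distinguished — the join is lossy.
Dependency preservation: the restricted closure of {Branch} across the fragments never reaches {OpenDate}, so Branch → OpenDate cannot be enforced without a join — not preserved.

lossy and not dependency-preserving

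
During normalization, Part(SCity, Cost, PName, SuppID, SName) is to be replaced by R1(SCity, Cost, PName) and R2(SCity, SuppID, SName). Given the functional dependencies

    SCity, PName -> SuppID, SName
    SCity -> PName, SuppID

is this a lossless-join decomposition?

Common attributes: R1 ∩ R2 = {SCity}.
Closure of {SCity}: SCity → PName, SuppID applies, adding PName, SuppID; SCity, PName → SuppID, SName applies, adding SName. So (SCity)⁺ = {SCity, PName, SuppID, SName}.
This closure contains every attribute of R2, so R1 ∩ R2 → R2. The join is lossless.

Yes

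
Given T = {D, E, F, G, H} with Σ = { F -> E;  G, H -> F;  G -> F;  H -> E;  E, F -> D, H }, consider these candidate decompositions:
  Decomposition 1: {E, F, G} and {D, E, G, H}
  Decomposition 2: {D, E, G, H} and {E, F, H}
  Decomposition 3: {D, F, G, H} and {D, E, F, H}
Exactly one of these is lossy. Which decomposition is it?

Decomposition 2

Decomposition 1: common = {E, G}, closure = {D, E, F, G, H} → lossless.
Decomposition 2: common = {E, H}, closure = {E, H} → lossy.
Decomposition 3: common = {D, F, H}, closure = {D, E, F, H} → lossless.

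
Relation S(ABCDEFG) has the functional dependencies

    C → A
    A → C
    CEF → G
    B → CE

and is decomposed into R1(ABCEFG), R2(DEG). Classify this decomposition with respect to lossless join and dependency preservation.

Lossless test: (EG)⁺ = {EG}, which is a superkey of neither fragment — lossy.
Dependency preservation: every FD's attributes lie within a single fragment, so each can be enforced locally — preserved.

lossy but dependency-preserving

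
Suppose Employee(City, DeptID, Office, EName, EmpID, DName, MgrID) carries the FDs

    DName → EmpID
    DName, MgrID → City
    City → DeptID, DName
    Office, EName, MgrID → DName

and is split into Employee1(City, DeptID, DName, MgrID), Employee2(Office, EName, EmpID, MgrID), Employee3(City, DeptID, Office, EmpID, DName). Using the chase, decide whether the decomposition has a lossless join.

Chase test. Columns are City, DeptID, Office, EName, EmpID, DName, MgrID; row i has aⱼ where attribute j ∈ Employeei, else bᵢⱼ.
Initial tableau (one row per fragment):
  row 1: a1 a2 b13 b14 b15 a6 a7
  row 2: b21 b22 a3 a4 a5 b26 a7
  row 3: a1 a2 a3 b34 a5 a6 b37
Rows 1 and 3 agree on DName; apply DName→EmpID and equate their EmpID entries.
No row becomes fully distinguished — the join is lossy.

No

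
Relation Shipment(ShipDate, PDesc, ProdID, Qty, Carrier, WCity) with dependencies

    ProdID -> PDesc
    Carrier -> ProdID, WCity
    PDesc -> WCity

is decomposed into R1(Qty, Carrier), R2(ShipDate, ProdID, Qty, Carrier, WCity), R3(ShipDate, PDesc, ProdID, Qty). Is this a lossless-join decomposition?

Yes

Chase test. Columns are ShipDate, PDesc, ProdID, Qty, Carrier, WCity; row i has aⱼ where attribute j ∈ Ri, else bᵢⱼ.
Initial tableau (one row per fragment):
  row 1: b11 b12 b13 a4 a5 b16
  row 2: a1 b22 a3 a4 a5 a6
  row 3: a1 a2 a3 a4 b35 b36
Rows 2 and 3 agree on ProdID; apply ProdID→PDesc and equate their PDesc entries.
Rows 1 and 2 agree on Carrier; apply Carrier→ProdID, WCity and equate their ProdID, WCity entries.
Rows 2 and 3 agree on PDesc; apply PDesc→WCity and equate their WCity entries.
Rows 1 and 2 agree on ProdID; apply ProdID→PDesc and equate their PDesc entries.
Row 2 is now all distinguished symbols — the join is lossless.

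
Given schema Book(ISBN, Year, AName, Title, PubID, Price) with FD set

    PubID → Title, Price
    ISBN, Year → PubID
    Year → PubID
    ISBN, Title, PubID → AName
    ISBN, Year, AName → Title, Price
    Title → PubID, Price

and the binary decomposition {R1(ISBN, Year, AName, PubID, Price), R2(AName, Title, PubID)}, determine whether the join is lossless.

Common attributes: R1 ∩ R2 = {AName, PubID}.
Closure of {AName, PubID}: PubID → Title, Price applies, adding Title, Price. So (AName, PubID)⁺ = {AName, Title, PubID, Price}.
This closure contains every attribute of R2, so R1 ∩ R2 → R2. The join is lossless.

Yes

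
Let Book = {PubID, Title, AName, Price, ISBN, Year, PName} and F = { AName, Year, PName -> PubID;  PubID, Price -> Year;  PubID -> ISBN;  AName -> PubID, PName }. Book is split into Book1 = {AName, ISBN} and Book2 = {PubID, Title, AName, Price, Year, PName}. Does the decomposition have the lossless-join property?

Yes

Common attributes: Book1 ∩ Book2 = {AName}.
Closure of {AName}: AName → PubID, PName applies, adding PubID, PName; PubID → ISBN applies, adding ISBN. So (AName)⁺ = {PubID, AName, ISBN, PName}.
This closure contains every attribute of Book1, so Book1 ∩ Book2 → Book1. The join is lossless.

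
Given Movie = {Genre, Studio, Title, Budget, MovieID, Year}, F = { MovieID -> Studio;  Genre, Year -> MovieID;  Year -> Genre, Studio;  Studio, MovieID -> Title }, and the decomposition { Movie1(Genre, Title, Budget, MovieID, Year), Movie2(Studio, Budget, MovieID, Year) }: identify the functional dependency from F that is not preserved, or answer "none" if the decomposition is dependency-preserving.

MovieID → Studio lies within Movie2.
Genre, Year → MovieID lies within Movie1.
Year → Genre, Studio: restricted closure across fragments reaches Genre, Studio.
Studio, MovieID → Title: restricted closure across fragments reaches Title.
Every dependency is enforceable on the fragments, so the decomposition is dependency-preserving.

none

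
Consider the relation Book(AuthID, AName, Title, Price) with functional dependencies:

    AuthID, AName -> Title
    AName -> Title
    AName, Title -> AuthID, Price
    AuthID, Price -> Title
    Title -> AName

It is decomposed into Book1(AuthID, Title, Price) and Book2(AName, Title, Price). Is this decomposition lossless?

Yes

Common attributes: Book1 ∩ Book2 = {Title, Price}.
Closure of {Title, Price}: Title → AName applies, adding AName; AName, Title → AuthID, Price applies, adding AuthID. So (Title, Price)⁺ = {AuthID, AName, Title, Price}.
This closure contains every attribute of Book1, so Book1 ∩ Book2 → Book1. The join is lossless.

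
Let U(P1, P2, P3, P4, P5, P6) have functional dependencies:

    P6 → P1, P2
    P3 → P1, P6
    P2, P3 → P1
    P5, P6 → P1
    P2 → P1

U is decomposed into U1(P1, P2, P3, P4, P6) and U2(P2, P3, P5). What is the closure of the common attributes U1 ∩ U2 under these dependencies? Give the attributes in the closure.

U1 ∩ U2 = {P2, P3}.
P3 → P1, P6 applies, adding P1, P6
Closure: {P1, P2, P3, P6}.

P1, P2, P3, P6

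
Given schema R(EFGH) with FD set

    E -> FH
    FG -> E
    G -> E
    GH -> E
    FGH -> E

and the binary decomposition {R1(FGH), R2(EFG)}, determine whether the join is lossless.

Common attributes: R1 ∩ R2 = {FG}.
Closure of {FG}: FG → E applies, adding E; E → FH applies, adding H. So (FG)⁺ = {EFGH}.
This closure contains every attribute of R1, so R1 ∩ R2 → R1. The join is lossless.

Yes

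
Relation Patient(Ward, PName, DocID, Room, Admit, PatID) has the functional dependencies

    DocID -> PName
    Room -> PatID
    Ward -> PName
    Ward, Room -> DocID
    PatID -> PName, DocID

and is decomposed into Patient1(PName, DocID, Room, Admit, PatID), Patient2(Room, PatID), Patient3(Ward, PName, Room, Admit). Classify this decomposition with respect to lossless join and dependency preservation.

lossless and dependency-preserving

Lossless test (chase): Rows 1 and 3 agree on Room; apply Room→PatID and equate their PatID entries. Rows 1 and 2 agree on PatID; apply PatID→PName, DocID and equate their PName, DocID entries. Rows 1 and 3 agree on PatID; apply PatID→PName, DocID and equate their PName, DocID entries. Row 3 is now all distinguished symbols — the join is lossless.
Dependency preservation: Ward, Room → DocID is not contained in any single fragment, but the restricted closure of its left-hand side across the fragments still reaches the right-hand side; the remaining FDs each lie inside some fragment. All dependencies are preserved.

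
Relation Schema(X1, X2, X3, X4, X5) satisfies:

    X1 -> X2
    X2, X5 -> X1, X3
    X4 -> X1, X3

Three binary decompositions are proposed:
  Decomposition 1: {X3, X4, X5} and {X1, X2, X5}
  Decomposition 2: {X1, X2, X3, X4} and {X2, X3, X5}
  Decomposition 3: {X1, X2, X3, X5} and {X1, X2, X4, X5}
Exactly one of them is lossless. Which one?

Decomposition 1: common = {X5}, closure = {X5} → lossy.
Decomposition 2: common = {X2, X3}, closure = {X2, X3} → lossy.
Decomposition 3: common = {X1, X2, X5}, closure = {X1, X2, X3, X5} → lossless.

Decomposition 3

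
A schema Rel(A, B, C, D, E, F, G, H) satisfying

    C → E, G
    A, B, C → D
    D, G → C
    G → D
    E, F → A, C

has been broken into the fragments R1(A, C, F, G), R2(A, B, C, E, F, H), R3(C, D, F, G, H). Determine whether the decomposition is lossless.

Yes

Chase test. Columns are A, B, C, D, E, F, G, H; row i has aⱼ where attribute j ∈ Ri, else bᵢⱼ.
Initial tableau (one row per fragment):
  row 1: a1 b12 a3 b14 b15 a6 a7 b18
  row 2: a1 a2 a3 b24 a5 a6 b27 a8
  row 3: b31 b32 a3 a4 b35 a6 a7 a8
Rows 1 and 2 agree on C; apply C→E, G and equate their E, G entries.
Rows 1 and 3 agree on C; apply C→E, G and equate their E, G entries.
Rows 1 and 2 agree on G; apply G→D and equate their D entries.
Rows 1 and 3 agree on G; apply G→D and equate their D entries.
Rows 1 and 3 agree on E, F; apply E, F→A, C and equate their A, C entries.
Row 2 is now all distinguished symbols — the join is lossless.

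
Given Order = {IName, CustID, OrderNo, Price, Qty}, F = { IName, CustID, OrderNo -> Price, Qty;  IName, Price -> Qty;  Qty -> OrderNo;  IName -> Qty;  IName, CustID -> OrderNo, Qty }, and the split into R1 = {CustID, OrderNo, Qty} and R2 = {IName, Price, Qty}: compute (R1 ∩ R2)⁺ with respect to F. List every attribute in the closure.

R1 ∩ R2 = {Qty}.
Qty → OrderNo applies, adding OrderNo
Closure: {OrderNo, Qty}.

OrderNo, Qty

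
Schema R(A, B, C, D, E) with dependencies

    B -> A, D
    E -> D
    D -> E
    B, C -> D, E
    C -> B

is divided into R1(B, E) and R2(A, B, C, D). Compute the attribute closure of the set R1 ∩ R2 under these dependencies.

A, B, D, E

R1 ∩ R2 = {B}.
B → A, D applies, adding A, D
D → E applies, adding E
Closure: {A, B, D, E}.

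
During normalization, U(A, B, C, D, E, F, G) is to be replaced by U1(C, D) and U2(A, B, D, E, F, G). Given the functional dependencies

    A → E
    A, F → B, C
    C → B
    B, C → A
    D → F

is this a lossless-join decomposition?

Common attributes: U1 ∩ U2 = {D}.
Closure of {D}: D → F applies, adding F. So (D)⁺ = {D, F}.
The closure contains neither all of U1 = {C, D} nor all of U2 = {A, B, D, E, F, G}, so the common attributes are not a superkey of either fragment. The join is lossy.

No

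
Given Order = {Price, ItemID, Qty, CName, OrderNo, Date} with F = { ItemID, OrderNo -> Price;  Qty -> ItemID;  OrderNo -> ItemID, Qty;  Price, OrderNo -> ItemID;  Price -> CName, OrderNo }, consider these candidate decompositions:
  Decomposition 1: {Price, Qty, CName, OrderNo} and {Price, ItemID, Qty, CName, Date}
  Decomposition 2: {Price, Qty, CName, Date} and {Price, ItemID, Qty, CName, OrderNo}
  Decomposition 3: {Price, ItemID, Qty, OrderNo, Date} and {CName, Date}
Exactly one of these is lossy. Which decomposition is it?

Decomposition 1: common = {Price, Qty, CName}, closure = {Price, ItemID, Qty, CName, OrderNo} → lossless.
Decomposition 2: common = {Price, Qty, CName}, closure = {Price, ItemID, Qty, CName, OrderNo} → lossless.
Decomposition 3: common = {Date}, closure = {Date} → lossy.

Decomposition 3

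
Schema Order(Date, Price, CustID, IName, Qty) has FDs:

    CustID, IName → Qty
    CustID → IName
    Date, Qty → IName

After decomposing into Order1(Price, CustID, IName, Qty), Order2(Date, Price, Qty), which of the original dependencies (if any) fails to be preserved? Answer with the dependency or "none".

Date, Qty → IName

Check Date, Qty → IName: no single fragment contains all of {Date, IName, Qty}, and the restricted closure of {Date, Qty} across the fragments never reaches {IName}.
CustID, IName → Qty is preserved.
CustID → IName is preserved.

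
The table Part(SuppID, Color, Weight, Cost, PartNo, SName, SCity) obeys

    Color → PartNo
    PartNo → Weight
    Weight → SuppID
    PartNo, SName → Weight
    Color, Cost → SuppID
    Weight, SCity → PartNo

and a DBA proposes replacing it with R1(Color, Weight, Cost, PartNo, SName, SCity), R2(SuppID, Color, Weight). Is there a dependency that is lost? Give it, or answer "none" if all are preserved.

none

Color → PartNo lies within R1.
PartNo → Weight lies within R1.
Weight → SuppID lies within R2.
PartNo, SName → Weight lies within R1.
Color, Cost → SuppID: restricted closure across fragments reaches SuppID.
Weight, SCity → PartNo lies within R1.
Every dependency is enforceable on the fragments, so the decomposition is dependency-preserving.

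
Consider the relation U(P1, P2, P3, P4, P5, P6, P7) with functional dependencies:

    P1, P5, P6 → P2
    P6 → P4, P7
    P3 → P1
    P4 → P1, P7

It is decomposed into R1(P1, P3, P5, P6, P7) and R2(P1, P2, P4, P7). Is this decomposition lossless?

Common attributes: R1 ∩ R2 = {P1, P7}.
No dependency enlarges {P1, P7}, so (P1, P7)⁺ = {P1, P7}.
The closure contains neither all of R1 = {P1, P3, P5, P6, P7} nor all of R2 = {P1, P2, P4, P7}, so the common attributes are not a superkey of either fragment. The join is lossy.

No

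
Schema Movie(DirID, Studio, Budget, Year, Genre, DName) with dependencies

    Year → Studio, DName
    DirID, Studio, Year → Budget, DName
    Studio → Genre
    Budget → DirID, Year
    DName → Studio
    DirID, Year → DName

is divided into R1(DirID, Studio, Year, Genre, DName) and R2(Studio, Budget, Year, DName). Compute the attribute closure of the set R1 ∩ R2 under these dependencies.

Studio, Year, Genre, DName

R1 ∩ R2 = {Studio, Year, DName}.
Studio → Genre applies, adding Genre
Closure: {Studio, Year, Genre, DName}.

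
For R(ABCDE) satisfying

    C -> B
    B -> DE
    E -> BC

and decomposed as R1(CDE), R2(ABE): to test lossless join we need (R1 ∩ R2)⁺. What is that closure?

R1 ∩ R2 = {E}.
E → BC applies, adding BC
B → DE applies, adding D
Closure: {BCDE}.

BCDE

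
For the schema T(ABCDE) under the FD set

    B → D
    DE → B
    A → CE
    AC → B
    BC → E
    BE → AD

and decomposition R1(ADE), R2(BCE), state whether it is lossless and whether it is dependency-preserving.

lossy and not dependency-preserving

Lossless test: (E)⁺ = {E}, which is a superkey of neither fragment — lossy.
Dependency preservation: the restricted closure of {B} across the fragments never reaches {D}, so B → D cannot be enforced without a join — not preserved.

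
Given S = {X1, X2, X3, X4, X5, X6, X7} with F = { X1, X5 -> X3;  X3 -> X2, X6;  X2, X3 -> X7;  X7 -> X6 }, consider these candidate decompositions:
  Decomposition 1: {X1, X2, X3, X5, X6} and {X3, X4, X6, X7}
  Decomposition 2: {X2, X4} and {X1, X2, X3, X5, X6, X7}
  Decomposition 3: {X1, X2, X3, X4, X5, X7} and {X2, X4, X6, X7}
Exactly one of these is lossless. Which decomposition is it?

Decomposition 1: common = {X3, X6}, closure = {X2, X3, X6, X7} → lossy.
Decomposition 2: common = {X2}, closure = {X2} → lossy.
Decomposition 3: common = {X2, X4, X7}, closure = {X2, X4, X6, X7} → lossless.

Decomposition 3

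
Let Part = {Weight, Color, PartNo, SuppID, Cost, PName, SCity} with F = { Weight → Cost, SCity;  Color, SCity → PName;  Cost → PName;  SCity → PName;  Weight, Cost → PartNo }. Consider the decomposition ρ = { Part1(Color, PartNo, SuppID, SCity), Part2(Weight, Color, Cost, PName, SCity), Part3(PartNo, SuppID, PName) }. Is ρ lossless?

Chase test. Columns are Weight, Color, PartNo, SuppID, Cost, PName, SCity; row i has aⱼ where attribute j ∈ Parti, else bᵢⱼ.
Initial tableau (one row per fragment):
  row 1: b11 a2 a3 a4 b15 b16 a7
  row 2: a1 a2 b23 b24 a5 a6 a7
  row 3: b31 b32 a3 a4 b35 a6 b37
Rows 1 and 2 agree on Color, SCity; apply Color, SCity→PName and equate their PName entries.
No row becomes fully distinguished — the join is lossy.

No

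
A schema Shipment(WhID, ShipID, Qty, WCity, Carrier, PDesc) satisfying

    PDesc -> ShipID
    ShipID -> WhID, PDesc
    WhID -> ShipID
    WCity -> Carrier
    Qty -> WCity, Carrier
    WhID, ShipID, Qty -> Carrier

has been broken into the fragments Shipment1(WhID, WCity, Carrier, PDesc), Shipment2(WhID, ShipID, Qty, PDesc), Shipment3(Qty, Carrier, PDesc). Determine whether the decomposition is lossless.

No

Chase test. Columns are WhID, ShipID, Qty, WCity, Carrier, PDesc; row i has aⱼ where attribute j ∈ Shipmenti, else bᵢⱼ.
Initial tableau (one row per fragment):
  row 1: a1 b12 b13 a4 a5 a6
  row 2: a1 a2 a3 b24 b25 a6
  row 3: b31 b32 a3 b34 a5 a6
Rows 1 and 2 agree on PDesc; apply PDesc→ShipID and equate their ShipID entries.
Rows 1 and 3 agree on PDesc; apply PDesc→ShipID and equate their ShipID entries.
Rows 1 and 3 agree on ShipID; apply ShipID→WhID, PDesc and equate their WhID, PDesc entries.
Rows 2 and 3 agree on Qty; apply Qty→WCity, Carrier and equate their WCity, Carrier entries.
No row becomes fully distinguished — the join is lossy.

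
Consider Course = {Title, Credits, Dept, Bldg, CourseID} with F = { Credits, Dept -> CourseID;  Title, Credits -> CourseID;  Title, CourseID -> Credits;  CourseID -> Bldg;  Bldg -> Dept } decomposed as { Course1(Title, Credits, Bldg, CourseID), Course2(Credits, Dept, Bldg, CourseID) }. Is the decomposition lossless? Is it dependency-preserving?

Lossless test: (Credits, Bldg, CourseID)⁺ = {Credits, Dept, Bldg, CourseID}, which contains all of one fragment — lossless.
Dependency preservation: every FD's attributes lie within a single fragment, so each can be enforced locally — preserved.

lossless and dependency-preserving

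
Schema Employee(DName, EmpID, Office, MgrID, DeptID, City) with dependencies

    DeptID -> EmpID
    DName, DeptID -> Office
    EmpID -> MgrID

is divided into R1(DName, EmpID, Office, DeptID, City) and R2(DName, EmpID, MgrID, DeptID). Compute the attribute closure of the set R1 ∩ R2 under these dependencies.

DName, EmpID, Office, MgrID, DeptID

R1 ∩ R2 = {DName, EmpID, DeptID}.
DName, DeptID → Office applies, adding Office
EmpID → MgrID applies, adding MgrID
Closure: {DName, EmpID, Office, MgrID, DeptID}.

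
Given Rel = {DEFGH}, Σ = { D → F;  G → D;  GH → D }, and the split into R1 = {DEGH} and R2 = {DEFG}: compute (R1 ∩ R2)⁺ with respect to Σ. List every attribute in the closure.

DEFG

R1 ∩ R2 = {DEG}.
D → F applies, adding F
Closure: {DEFG}.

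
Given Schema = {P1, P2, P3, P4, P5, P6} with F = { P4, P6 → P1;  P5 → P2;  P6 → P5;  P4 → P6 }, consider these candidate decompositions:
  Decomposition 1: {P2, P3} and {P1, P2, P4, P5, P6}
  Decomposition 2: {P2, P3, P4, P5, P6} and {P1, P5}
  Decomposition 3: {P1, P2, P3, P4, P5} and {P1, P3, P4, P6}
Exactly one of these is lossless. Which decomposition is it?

Decomposition 3

Decomposition 1: common = {P2}, closure = {P2} → lossy.
Decomposition 2: common = {P5}, closure = {P2, P5} → lossy.
Decomposition 3: common = {P1, P3, P4}, closure = {P1, P2, P3, P4, P5, P6} → lossless.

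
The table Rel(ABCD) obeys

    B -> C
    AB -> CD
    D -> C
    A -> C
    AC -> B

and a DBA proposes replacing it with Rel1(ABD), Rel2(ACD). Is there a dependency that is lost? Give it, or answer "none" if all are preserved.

B -> C

Check B → C: no single fragment contains all of {BC}, and the restricted closure of {B} across the fragments never reaches {C}.
AB → CD is preserved.
D → C is preserved.
A → C is preserved.
AC → B is preserved.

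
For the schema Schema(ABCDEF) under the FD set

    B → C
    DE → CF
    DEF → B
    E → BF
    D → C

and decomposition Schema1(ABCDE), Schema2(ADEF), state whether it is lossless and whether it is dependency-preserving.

Lossless test: (ADE)⁺ = {ABCDEF}, which contains all of one fragment — lossless.
Dependency preservation: DE → CF; DEF → B; E → BF are not contained in any single fragment, but the restricted closure of each left-hand side across the fragments still reaches the right-hand side; the remaining FDs each lie inside some fragment. All dependencies are preserved.

lossless and dependency-preserving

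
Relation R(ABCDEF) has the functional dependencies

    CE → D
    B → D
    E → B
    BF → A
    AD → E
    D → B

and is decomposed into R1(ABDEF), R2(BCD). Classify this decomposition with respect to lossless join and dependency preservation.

lossy but dependency-preserving

Lossless test: (BD)⁺ = {BD}, which is a superkey of neither fragment — lossy.
Dependency preservation: CE → D is not contained in any single fragment, but the restricted closure of its left-hand side across the fragments still reaches the right-hand side; the remaining FDs each lie inside some fragment. All dependencies are preserved.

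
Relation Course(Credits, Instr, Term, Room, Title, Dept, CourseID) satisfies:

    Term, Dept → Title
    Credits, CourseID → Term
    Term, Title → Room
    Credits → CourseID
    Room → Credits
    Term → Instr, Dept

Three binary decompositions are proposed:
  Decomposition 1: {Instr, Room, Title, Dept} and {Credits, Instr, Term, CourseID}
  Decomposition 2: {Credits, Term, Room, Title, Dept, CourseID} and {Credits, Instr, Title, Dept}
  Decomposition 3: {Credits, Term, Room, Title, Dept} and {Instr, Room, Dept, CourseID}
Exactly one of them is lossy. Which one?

Decomposition 1

Decomposition 1: common = {Instr}, closure = {Instr} → lossy.
Decomposition 2: common = {Credits, Title, Dept}, closure = {Credits, Instr, Term, Room, Title, Dept, CourseID} → lossless.
Decomposition 3: common = {Room, Dept}, closure = {Credits, Instr, Term, Room, Title, Dept, CourseID} → lossless.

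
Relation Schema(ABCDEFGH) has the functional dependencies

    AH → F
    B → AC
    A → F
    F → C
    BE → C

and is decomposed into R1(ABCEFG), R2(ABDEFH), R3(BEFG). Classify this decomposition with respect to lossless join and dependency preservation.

Lossless test (chase): Rows 1 and 2 agree on B; apply B→AC and equate their AC entries. Rows 1 and 3 agree on B; apply B→AC and equate their AC entries. No row becomes fully distinguished — the join is lossy.
Dependency preservation: every FD's attributes lie within a single fragment, so each can be enforced locally — preserved.

lossy but dependency-preserving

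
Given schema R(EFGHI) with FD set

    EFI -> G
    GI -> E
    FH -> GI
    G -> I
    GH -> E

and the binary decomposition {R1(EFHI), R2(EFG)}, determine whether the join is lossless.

Common attributes: R1 ∩ R2 = {EF}.
No dependency enlarges {EF}, so (EF)⁺ = {EF}.
The closure contains neither all of R1 = {EFHI} nor all of R2 = {EFG}, so the common attributes are not a superkey of either fragment. The join is lossy.

No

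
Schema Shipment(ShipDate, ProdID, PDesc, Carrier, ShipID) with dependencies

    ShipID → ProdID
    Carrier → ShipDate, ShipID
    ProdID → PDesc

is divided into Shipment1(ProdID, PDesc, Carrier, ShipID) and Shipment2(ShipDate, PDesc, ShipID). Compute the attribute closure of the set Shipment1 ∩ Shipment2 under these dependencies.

Shipment1 ∩ Shipment2 = {PDesc, ShipID}.
ShipID → ProdID applies, adding ProdID
Closure: {ProdID, PDesc, ShipID}.

ProdID, PDesc, ShipID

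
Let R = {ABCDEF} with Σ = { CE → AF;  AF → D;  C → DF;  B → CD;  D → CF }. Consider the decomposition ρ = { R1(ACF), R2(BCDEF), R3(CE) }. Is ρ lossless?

Chase test. Columns are ABCDEF; row i has aⱼ where attribute j ∈ Ri, else bᵢⱼ.
Initial tableau (one row per fragment):
  row 1: a1 b12 a3 b14 b15 a6
  row 2: b21 a2 a3 a4 a5 a6
  row 3: b31 b32 a3 b34 a5 b36
Rows 2 and 3 agree on CE; apply CE→AF and equate their AF entries.
Rows 2 and 3 agree on AF; apply AF→D and equate their D entries.
Rows 1 and 2 agree on C; apply C→DF and equate their DF entries.
No row becomes fully distinguished — the join is lossy.

No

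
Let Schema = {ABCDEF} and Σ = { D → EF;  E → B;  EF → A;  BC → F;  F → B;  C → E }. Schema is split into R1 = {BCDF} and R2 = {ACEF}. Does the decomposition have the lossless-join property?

Yes

Common attributes: R1 ∩ R2 = {CF}.
Closure of {CF}: F → B applies, adding B; C → E applies, adding E; EF → A applies, adding A. So (CF)⁺ = {ABCEF}.
This closure contains every attribute of R2, so R1 ∩ R2 → R2. The join is lossless.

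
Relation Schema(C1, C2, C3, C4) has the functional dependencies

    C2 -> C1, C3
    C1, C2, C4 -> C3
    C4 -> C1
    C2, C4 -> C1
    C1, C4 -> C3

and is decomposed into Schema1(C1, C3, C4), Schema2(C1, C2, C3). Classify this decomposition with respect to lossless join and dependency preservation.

Lossless test: (C1, C3)⁺ = {C1, C3}, which is a superkey of neither fragment — lossy.
Dependency preservation: C1, C2, C4 → C3; C2, C4 → C1 are not contained in any single fragment, but the restricted closure of each left-hand side across the fragments still reaches the right-hand side; the remaining FDs each lie inside some fragment. All dependencies are preserved.

lossy but dependency-preserving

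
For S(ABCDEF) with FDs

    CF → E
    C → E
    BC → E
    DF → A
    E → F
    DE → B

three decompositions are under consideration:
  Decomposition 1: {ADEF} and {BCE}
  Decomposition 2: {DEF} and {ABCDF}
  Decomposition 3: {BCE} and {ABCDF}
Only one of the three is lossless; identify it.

Decomposition 1: common = {E}, closure = {EF} → lossy.
Decomposition 2: common = {DF}, closure = {ADF} → lossy.
Decomposition 3: common = {BC}, closure = {BCEF} → lossless.

Decomposition 3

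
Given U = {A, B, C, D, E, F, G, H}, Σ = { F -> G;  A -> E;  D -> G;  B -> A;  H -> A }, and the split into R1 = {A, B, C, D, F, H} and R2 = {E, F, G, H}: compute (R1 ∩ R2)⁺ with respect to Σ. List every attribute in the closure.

R1 ∩ R2 = {F, H}.
F → G applies, adding G
H → A applies, adding A
A → E applies, adding E
Closure: {A, E, F, G, H}.

A, E, F, G, H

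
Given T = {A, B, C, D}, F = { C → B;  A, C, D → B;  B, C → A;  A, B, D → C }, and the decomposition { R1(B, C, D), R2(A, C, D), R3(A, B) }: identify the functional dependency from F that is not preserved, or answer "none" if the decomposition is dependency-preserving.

A, B, D → C

Check A, B, D → C: no single fragment contains all of {A, B, C, D}, and the restricted closure of {A, B, D} across the fragments never reaches {C}.
C → B is preserved.
A, C, D → B is preserved.
B, C → A is preserved.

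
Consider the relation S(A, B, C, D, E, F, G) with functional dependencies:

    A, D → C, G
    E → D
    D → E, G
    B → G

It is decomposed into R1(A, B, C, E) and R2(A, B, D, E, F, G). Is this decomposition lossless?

Common attributes: R1 ∩ R2 = {A, B, E}.
Closure of {A, B, E}: E → D applies, adding D; D → E, G applies, adding G; A, D → C, G applies, adding C. So (A, B, E)⁺ = {A, B, C, D, E, G}.
This closure contains every attribute of R1, so R1 ∩ R2 → R1. The join is lossless.

Yes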